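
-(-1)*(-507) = -507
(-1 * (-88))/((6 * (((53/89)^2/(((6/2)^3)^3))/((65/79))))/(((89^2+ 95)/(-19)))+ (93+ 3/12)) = 1191444433882560/1262524921460381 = 0.94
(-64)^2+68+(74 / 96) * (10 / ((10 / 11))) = 200279 / 48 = 4172.48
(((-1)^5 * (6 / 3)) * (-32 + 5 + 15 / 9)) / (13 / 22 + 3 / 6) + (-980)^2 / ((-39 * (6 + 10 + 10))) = -1369958 / 1521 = -900.70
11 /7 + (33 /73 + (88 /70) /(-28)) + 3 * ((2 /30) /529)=3744660 /1892233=1.98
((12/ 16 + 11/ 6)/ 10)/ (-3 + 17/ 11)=-341/ 1920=-0.18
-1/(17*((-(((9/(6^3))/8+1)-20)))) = -192/61999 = -0.00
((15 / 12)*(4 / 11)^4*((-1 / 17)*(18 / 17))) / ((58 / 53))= -152640 / 122706221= -0.00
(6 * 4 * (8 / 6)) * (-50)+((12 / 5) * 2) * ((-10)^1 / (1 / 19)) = -2512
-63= -63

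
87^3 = 658503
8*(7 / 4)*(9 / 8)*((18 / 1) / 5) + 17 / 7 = 4139 / 70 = 59.13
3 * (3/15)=3/5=0.60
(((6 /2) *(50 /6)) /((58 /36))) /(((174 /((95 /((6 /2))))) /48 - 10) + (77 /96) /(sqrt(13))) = -437272992000 /278431233377 - 2729160000 *sqrt(13) /278431233377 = -1.61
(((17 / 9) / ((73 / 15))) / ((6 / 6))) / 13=85 / 2847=0.03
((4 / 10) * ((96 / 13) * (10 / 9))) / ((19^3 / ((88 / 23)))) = 11264 / 6152523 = 0.00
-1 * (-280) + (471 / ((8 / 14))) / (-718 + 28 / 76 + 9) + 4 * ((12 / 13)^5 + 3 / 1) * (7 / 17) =1898866211795 / 6665451936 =284.88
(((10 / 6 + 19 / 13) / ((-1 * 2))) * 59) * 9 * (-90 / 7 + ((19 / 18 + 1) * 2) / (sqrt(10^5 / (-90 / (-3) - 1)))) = 971730 / 91 - 133163 * sqrt(290) / 39000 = 10620.21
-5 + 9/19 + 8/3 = -106/57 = -1.86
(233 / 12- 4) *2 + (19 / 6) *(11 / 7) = 752 / 21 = 35.81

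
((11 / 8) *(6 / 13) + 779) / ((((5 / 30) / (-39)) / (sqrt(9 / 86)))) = -1094607 *sqrt(86) / 172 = -59017.25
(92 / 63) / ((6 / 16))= 736 / 189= 3.89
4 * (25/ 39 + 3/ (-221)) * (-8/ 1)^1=-1024/ 51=-20.08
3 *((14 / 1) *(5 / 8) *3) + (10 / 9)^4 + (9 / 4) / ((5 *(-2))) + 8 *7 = 35704741 / 262440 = 136.05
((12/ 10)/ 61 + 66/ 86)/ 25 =10323/ 327875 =0.03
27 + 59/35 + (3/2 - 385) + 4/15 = -14891/42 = -354.55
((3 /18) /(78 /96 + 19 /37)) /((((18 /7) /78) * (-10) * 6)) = -6734 /105975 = -0.06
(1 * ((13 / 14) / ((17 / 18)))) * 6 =702 / 119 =5.90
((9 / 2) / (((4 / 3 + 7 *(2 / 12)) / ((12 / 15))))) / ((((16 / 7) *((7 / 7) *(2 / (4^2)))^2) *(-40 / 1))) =-126 / 125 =-1.01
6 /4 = 3 /2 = 1.50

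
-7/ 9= -0.78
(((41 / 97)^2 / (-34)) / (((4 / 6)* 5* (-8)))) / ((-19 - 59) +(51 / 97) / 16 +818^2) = 5043 / 17122547215070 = 0.00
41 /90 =0.46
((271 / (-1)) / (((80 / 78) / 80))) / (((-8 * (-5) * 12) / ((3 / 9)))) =-3523 / 240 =-14.68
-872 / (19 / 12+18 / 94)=-491.32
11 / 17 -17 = -278 / 17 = -16.35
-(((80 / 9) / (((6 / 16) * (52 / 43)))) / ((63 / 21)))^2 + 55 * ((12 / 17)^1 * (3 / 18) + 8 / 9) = 238827670 / 18849753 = 12.67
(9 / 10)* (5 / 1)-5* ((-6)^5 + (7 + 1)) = 77689 / 2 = 38844.50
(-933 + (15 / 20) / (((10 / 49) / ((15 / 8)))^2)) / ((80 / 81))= -14427153 / 16384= -880.56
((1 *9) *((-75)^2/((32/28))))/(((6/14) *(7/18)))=1063125/4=265781.25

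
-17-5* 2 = -27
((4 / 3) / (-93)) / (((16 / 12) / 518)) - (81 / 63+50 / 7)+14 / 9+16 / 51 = -402701 / 33201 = -12.13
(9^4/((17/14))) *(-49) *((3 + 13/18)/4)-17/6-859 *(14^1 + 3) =-260975.67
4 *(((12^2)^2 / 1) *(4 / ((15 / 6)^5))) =10616832 / 3125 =3397.39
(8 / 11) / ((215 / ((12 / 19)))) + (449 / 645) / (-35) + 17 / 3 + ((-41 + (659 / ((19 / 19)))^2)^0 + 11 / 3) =48670714 / 4718175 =10.32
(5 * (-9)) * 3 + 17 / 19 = -2548 / 19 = -134.11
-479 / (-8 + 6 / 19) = 9101 / 146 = 62.34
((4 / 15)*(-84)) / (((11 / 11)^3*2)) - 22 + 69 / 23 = -151 / 5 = -30.20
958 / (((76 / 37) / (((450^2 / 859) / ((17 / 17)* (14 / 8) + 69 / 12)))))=239260500 / 16321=14659.67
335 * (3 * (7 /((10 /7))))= 9849 /2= 4924.50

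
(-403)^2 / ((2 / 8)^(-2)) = 162409 / 16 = 10150.56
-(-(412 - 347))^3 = 274625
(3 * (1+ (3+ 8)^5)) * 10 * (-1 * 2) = -9663120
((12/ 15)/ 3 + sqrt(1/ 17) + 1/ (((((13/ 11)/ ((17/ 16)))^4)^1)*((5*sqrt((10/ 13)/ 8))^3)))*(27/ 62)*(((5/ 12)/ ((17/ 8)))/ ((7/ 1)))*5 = 647381097*sqrt(65)/ 488190976000 + 225*sqrt(17)/ 62713 + 60/ 3689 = 0.04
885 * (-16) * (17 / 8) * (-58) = 1745220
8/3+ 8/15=16/5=3.20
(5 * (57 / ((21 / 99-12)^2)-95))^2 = 5121851233752100 / 22898045041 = 223680.72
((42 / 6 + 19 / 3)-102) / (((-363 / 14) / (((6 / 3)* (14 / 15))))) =104272 / 16335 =6.38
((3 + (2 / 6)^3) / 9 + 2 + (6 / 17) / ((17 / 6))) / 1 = 172900 / 70227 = 2.46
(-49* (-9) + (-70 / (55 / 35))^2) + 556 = 360737 / 121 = 2981.30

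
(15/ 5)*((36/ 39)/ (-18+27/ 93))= -124/ 793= -0.16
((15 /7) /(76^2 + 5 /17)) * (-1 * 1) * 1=-255 /687379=-0.00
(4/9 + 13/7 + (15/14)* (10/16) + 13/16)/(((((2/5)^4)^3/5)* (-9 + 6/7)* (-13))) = 2327880859375/218529792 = 10652.46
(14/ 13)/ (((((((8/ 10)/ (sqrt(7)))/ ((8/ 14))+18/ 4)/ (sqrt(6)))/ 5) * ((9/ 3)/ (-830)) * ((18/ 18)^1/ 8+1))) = -23240000 * sqrt(6)/ 77883+9296000 * sqrt(42)/ 700947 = -644.97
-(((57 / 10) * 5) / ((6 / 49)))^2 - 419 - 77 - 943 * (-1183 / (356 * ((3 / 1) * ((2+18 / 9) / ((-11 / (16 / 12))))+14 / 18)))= -5657583535 / 95408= -59298.84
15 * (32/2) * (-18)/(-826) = 2160/413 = 5.23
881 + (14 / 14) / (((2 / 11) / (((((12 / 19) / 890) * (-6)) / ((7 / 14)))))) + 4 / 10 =7451841 / 8455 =881.35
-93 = -93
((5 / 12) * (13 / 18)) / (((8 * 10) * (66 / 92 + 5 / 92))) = 299 / 61344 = 0.00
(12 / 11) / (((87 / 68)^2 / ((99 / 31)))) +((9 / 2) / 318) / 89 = 1047025797 / 491907628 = 2.13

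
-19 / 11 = -1.73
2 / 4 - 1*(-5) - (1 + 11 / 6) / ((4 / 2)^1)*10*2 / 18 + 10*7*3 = 5776 / 27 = 213.93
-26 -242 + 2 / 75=-20098 / 75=-267.97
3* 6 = 18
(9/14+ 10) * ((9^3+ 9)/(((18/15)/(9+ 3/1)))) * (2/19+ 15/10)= 16769205/133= 126084.25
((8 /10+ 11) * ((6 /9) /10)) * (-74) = -4366 /75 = -58.21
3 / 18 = 1 / 6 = 0.17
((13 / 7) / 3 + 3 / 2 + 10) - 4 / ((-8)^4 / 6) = 130241 / 10752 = 12.11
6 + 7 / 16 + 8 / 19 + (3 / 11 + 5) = 40567 / 3344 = 12.13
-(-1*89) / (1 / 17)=1513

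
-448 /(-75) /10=224 /375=0.60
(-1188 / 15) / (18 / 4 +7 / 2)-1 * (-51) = 411 / 10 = 41.10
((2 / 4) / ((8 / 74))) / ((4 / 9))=333 / 32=10.41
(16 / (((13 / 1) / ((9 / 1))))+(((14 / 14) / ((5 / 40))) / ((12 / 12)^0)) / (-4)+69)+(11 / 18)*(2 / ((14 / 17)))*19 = 174079 / 1638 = 106.28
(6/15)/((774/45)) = 1/43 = 0.02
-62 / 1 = -62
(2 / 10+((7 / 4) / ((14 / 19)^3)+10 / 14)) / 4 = 41463 / 31360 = 1.32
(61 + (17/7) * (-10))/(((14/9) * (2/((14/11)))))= 2313/154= 15.02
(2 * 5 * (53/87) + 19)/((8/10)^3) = 272875/5568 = 49.01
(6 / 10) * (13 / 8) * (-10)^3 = -975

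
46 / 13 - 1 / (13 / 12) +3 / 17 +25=6142 / 221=27.79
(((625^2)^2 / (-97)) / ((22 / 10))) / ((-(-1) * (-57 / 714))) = 181579589843750 / 20273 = 8956720260.63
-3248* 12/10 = -19488/5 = -3897.60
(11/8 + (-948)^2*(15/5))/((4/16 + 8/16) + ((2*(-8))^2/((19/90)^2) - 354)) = 7786375427/15568614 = 500.13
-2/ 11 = -0.18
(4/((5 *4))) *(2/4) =1/10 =0.10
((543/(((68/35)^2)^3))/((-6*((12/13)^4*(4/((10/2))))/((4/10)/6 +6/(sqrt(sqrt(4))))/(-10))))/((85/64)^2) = 1900597903465625/1735791675558912 +9502989517328125*sqrt(2)/192865741728768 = 70.78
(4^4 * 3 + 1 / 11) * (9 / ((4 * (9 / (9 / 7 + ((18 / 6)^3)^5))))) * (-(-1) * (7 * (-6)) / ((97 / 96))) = -114530269460.96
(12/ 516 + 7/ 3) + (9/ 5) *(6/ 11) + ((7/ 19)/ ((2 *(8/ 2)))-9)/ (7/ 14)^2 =-8756227/ 269610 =-32.48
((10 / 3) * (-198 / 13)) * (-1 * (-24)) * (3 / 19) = -47520 / 247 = -192.39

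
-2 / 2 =-1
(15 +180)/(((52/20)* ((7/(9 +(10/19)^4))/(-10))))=-887166750/912247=-972.51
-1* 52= -52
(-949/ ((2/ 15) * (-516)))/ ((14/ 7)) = 6.90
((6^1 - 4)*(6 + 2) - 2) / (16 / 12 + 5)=42 / 19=2.21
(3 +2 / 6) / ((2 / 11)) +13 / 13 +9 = 28.33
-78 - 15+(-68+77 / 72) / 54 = -366403 / 3888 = -94.24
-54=-54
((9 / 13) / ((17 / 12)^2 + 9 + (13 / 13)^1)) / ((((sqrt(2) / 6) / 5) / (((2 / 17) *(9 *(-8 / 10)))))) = -279936 *sqrt(2) / 382109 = -1.04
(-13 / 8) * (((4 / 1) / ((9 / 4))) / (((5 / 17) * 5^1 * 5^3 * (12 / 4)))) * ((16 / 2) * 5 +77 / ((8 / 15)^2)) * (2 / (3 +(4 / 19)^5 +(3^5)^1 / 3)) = -2176285504783 / 56158201800000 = -0.04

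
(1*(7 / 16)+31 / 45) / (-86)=-0.01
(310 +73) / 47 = 383 / 47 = 8.15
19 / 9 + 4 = 55 / 9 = 6.11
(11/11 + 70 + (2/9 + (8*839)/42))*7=14555/9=1617.22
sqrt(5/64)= 0.28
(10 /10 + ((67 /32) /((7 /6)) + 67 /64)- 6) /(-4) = 967 /1792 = 0.54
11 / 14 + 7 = 109 / 14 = 7.79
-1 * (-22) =22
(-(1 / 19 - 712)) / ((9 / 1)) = 1503 / 19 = 79.11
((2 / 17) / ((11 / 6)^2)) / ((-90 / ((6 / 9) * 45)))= -24 / 2057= -0.01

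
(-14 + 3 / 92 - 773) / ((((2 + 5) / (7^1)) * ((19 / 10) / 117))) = -48460.62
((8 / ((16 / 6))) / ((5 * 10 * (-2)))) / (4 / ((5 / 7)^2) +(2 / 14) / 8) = -0.00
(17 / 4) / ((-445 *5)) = -17 / 8900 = -0.00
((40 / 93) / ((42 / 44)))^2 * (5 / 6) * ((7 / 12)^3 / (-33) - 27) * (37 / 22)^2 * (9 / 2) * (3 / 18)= -263530959875 / 27187681752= -9.69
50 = 50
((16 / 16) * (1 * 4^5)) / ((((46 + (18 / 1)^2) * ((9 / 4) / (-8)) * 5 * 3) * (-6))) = 8192 / 74925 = 0.11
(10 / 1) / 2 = 5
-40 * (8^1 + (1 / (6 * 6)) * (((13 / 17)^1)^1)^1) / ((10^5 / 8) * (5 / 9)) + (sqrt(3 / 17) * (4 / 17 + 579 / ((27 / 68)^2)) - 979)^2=2018018030345676967 / 604391118750 - 29707394728 * sqrt(51) / 70227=317963.42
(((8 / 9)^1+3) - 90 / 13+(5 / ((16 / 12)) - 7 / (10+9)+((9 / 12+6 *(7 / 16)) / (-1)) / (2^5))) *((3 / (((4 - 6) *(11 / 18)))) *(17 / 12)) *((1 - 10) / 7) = 21064275 / 19475456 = 1.08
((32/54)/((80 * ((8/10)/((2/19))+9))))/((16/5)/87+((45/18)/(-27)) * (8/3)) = -0.00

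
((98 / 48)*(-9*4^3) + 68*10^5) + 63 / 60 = 135976501 / 20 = 6798825.05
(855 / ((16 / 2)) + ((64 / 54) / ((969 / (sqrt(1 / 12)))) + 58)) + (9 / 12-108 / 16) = 16*sqrt(3) / 78489 + 1271 / 8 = 158.88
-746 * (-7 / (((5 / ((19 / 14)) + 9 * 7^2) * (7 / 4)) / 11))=623656 / 8449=73.81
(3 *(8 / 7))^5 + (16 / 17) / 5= 473.96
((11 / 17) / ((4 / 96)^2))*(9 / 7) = 57024 / 119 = 479.19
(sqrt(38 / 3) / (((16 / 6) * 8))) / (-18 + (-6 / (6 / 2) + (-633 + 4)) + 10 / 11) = -11 * sqrt(114) / 456256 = -0.00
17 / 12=1.42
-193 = -193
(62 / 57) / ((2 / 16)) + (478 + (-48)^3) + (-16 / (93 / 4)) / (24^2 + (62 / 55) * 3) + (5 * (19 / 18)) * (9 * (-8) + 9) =-6218445689887 / 56307222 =-110437.80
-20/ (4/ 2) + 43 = 33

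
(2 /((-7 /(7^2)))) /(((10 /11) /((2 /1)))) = -154 /5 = -30.80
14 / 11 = 1.27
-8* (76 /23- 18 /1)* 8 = 21632 /23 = 940.52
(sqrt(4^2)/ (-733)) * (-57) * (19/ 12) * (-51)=-18411/ 733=-25.12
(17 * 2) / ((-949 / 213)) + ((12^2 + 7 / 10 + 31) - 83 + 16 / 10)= 822487 / 9490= 86.67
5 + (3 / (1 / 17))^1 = 56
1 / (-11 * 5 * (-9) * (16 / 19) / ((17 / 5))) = 0.01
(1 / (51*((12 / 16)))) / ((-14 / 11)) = -0.02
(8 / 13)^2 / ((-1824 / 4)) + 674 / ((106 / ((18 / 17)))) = 58426570 / 8679333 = 6.73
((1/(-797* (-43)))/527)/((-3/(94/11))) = -94/596006961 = -0.00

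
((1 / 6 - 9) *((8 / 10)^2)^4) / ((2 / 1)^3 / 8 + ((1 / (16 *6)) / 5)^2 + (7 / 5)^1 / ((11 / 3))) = -58686701568 / 54720171875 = -1.07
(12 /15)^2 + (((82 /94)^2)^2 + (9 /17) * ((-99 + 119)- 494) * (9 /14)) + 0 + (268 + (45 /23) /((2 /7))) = 76626641269929 /667784344850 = 114.75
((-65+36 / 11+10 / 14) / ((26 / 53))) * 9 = -1120473 / 1001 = -1119.35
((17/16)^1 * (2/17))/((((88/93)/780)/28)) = 126945/44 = 2885.11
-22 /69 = -0.32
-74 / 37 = -2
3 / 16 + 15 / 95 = 105 / 304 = 0.35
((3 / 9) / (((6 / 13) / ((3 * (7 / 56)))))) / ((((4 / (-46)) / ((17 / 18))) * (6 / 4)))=-5083 / 2592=-1.96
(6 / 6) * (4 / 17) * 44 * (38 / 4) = 1672 / 17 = 98.35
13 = 13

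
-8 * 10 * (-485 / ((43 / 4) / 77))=11950400 / 43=277916.28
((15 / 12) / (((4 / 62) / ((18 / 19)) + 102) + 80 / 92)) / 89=32085 / 235156156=0.00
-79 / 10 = -7.90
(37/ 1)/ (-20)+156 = 3083/ 20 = 154.15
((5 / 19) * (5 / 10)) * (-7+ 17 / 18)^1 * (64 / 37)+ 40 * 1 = 244360 / 6327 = 38.62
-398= -398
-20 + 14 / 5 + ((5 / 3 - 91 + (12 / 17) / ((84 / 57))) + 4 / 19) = -3589693 / 33915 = -105.84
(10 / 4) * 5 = 25 / 2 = 12.50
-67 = -67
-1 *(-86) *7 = 602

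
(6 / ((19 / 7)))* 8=336 / 19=17.68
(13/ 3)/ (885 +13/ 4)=52/ 10659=0.00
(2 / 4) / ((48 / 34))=17 / 48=0.35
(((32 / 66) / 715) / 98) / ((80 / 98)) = 1 / 117975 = 0.00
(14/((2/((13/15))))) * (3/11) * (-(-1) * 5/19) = 91/209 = 0.44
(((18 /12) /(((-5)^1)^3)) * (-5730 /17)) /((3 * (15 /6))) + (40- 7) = 71271 /2125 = 33.54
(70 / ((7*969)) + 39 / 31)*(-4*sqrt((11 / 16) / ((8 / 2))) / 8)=-38101*sqrt(11) / 480624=-0.26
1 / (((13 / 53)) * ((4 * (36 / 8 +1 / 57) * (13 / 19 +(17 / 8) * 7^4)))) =229596 / 5192822765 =0.00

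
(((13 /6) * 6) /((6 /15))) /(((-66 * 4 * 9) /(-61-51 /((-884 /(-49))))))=0.87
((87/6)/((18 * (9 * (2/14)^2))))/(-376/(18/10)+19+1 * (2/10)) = -0.02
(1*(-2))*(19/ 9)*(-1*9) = 38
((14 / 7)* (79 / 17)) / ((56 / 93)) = 7347 / 476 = 15.43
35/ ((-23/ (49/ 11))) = -1715/ 253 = -6.78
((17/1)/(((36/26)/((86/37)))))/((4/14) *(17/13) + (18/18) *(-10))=-864773/291708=-2.96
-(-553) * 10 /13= 425.38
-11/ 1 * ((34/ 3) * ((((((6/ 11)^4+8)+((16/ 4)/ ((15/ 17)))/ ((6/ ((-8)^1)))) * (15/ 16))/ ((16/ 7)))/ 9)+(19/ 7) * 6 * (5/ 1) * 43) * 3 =-465211007413/ 4024944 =-115581.98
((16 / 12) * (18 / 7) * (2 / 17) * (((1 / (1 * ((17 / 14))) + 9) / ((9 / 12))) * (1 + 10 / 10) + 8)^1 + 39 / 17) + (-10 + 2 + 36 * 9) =671813 / 2023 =332.09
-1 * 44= -44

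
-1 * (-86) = 86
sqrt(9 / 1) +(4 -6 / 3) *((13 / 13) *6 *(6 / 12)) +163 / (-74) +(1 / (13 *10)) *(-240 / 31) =6.74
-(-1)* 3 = 3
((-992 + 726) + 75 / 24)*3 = -6309 / 8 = -788.62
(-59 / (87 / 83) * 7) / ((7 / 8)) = -39176 / 87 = -450.30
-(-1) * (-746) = -746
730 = 730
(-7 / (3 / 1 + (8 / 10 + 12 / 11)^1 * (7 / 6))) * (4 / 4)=-1155 / 859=-1.34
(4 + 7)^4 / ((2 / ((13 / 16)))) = 190333 / 32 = 5947.91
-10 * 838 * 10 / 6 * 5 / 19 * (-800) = 167600000 / 57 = 2940350.88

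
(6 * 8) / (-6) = -8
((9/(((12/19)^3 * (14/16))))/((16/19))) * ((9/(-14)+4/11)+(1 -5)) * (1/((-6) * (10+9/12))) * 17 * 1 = 1459986163/26699904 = 54.68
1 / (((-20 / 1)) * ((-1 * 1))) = 1 / 20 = 0.05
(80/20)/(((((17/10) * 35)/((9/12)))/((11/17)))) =66/2023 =0.03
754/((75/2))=1508/75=20.11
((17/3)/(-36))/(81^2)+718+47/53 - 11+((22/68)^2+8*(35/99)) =42431625020699/59693933178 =710.82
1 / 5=0.20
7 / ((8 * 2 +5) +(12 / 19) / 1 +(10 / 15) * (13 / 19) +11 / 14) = 5586 / 18253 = 0.31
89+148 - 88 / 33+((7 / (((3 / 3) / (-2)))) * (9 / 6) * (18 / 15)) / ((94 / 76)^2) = 7218803 / 33135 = 217.86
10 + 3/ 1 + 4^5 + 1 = 1038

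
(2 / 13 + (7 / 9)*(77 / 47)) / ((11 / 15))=39265 / 20163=1.95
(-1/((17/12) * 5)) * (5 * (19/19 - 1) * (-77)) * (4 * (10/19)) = 0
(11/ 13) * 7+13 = 246/ 13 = 18.92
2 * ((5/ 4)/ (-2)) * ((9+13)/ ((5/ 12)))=-66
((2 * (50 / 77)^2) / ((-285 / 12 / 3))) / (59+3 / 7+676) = -1000 / 6903897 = -0.00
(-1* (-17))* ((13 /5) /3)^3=37349 /3375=11.07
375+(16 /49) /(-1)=18359 /49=374.67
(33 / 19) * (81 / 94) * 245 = 654885 / 1786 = 366.68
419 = 419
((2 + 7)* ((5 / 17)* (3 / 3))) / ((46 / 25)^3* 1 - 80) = -703125 / 19595288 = -0.04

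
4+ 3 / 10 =43 / 10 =4.30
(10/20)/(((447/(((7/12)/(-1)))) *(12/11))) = -77/128736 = -0.00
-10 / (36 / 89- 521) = 890 / 46333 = 0.02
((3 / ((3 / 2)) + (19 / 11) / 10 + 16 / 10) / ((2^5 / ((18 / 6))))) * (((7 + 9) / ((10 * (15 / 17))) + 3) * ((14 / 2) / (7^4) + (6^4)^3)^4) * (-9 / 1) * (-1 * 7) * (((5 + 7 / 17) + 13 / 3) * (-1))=-1983359297095361966106299942548503335890143474499822119 / 84516594500800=-23467099080483990476472790000000000000000.00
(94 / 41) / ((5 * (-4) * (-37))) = 47 / 15170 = 0.00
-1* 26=-26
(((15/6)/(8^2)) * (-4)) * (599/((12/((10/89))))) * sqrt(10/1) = -2.77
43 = 43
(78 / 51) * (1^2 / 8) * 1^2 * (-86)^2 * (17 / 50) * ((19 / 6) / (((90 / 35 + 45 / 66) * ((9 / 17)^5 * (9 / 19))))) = 948686668002073 / 39937791150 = 23754.11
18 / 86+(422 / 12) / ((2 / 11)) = 99911 / 516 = 193.63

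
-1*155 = -155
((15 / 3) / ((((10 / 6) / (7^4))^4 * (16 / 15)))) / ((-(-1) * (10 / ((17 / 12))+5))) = 137285236183021731 / 82000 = 1674210197353.92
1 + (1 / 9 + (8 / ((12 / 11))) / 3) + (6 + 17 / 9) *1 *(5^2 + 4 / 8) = 3685 / 18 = 204.72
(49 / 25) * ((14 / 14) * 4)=196 / 25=7.84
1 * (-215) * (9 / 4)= -1935 / 4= -483.75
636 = 636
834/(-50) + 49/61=-24212/1525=-15.88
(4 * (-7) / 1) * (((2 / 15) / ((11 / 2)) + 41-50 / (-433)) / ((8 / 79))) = -1625392531 / 142890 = -11375.13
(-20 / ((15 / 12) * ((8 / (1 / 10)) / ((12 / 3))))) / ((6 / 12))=-8 / 5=-1.60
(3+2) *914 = 4570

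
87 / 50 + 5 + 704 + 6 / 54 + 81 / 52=8335183 / 11700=712.41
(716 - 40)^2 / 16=28561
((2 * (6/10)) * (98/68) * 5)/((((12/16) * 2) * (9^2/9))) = 98/153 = 0.64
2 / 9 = 0.22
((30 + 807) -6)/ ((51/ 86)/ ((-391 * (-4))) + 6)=2191624/ 15825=138.49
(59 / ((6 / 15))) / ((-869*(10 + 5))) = -59 / 5214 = -0.01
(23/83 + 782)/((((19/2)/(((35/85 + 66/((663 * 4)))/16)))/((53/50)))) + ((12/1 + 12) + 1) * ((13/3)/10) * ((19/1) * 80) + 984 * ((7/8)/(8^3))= 220428654544843/13383052800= 16470.73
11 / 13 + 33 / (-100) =0.52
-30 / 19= -1.58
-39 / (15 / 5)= -13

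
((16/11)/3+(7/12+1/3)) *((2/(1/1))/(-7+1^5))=-185/396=-0.47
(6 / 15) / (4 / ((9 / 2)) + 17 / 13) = 234 / 1285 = 0.18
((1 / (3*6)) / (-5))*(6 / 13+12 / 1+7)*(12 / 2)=-253 / 195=-1.30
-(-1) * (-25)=-25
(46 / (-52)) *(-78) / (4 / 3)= 207 / 4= 51.75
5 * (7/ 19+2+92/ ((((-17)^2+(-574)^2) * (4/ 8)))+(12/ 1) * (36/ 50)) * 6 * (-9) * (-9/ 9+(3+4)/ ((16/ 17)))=-19134.98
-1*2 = -2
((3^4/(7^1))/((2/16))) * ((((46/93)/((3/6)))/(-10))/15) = -0.61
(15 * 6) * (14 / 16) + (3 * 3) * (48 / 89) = 29763 / 356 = 83.60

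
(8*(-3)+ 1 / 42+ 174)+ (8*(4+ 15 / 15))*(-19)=-25619 / 42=-609.98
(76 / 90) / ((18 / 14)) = 266 / 405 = 0.66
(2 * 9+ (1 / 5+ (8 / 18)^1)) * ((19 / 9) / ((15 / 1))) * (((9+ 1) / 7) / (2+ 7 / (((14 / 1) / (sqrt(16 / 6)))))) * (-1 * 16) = -510112 / 14175+ 255056 * sqrt(6) / 42525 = -21.30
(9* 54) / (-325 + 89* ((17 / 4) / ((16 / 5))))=-31104 / 13235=-2.35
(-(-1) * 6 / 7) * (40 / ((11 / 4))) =960 / 77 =12.47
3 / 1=3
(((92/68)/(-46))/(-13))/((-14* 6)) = -0.00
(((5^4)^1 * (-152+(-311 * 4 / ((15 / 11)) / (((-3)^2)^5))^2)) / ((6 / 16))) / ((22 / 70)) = -834734874836408000 / 1035574967097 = -806059.34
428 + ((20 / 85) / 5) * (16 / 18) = 327452 / 765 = 428.04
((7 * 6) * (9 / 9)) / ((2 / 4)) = 84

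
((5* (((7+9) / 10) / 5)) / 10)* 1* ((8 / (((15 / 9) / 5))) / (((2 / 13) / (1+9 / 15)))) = 4992 / 125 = 39.94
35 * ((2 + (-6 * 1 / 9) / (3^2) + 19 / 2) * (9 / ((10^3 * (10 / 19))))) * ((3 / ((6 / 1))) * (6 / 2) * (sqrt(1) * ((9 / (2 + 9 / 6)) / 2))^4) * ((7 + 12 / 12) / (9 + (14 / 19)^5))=190448171573697 / 7828191245000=24.33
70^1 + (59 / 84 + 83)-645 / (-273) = 170423 / 1092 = 156.07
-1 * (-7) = 7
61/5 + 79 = 456/5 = 91.20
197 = 197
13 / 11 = 1.18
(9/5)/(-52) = -9/260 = -0.03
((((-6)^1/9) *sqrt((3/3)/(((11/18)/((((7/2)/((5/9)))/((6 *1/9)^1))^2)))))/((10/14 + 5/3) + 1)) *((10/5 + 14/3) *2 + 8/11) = -306936 *sqrt(22)/42955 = -33.52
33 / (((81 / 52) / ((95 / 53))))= 54340 / 1431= 37.97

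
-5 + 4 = -1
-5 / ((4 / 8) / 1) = -10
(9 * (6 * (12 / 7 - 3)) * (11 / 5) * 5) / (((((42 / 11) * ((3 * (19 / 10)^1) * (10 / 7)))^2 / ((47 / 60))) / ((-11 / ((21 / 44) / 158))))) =597982363 / 265335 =2253.69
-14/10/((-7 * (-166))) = -1/830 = -0.00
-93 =-93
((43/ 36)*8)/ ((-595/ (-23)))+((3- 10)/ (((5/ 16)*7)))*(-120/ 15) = 139066/ 5355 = 25.97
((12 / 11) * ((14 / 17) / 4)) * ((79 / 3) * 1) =1106 / 187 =5.91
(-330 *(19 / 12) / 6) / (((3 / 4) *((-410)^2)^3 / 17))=-3553 / 8550187633800000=-0.00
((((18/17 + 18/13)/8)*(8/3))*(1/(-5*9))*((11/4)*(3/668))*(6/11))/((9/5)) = -5/73814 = -0.00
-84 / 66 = -14 / 11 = -1.27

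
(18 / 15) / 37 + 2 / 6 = 203 / 555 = 0.37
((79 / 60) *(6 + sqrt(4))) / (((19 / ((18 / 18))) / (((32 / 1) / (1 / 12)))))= 20224 / 95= 212.88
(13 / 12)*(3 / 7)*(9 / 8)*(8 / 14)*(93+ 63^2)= 237627 / 196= 1212.38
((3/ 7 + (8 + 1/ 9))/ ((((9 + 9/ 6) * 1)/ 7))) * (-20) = -21520/ 189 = -113.86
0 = 0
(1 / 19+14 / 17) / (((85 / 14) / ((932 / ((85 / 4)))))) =14770336 / 2333675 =6.33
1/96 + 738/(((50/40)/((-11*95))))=-59228927/96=-616967.99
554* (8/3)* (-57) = -84208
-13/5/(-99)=0.03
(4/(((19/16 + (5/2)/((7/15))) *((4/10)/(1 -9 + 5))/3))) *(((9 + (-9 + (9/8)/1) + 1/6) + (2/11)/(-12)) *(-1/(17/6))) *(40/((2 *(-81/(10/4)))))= -4718000/1233639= -3.82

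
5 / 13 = 0.38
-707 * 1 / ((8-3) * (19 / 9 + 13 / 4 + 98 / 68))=-432684 / 20815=-20.79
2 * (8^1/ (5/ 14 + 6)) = 224/ 89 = 2.52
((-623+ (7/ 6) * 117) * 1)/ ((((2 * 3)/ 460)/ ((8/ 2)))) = -447580/ 3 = -149193.33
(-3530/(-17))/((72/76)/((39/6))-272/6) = -1307865/284614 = -4.60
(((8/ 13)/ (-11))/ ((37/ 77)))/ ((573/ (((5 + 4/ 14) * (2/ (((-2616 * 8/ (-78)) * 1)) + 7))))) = -12221/ 1623882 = -0.01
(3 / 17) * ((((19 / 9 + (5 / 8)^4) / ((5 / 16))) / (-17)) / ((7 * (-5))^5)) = 83449 / 58286676000000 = 0.00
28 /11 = 2.55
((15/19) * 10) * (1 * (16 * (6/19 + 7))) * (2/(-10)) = -66720/361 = -184.82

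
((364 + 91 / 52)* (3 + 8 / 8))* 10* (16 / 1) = 234080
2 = 2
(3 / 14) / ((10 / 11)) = 33 / 140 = 0.24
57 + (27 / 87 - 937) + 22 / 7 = -177939 / 203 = -876.55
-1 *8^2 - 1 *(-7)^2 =-113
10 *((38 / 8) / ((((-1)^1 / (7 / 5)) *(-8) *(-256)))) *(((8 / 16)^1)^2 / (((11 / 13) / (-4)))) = 1729 / 45056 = 0.04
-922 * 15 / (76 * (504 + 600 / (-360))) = -20745 / 57266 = -0.36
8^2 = 64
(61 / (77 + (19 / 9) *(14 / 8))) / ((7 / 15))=6588 / 4067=1.62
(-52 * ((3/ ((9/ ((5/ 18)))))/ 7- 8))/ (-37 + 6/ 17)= -1334398/ 117747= -11.33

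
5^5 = 3125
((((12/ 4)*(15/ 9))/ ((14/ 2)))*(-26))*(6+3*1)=-1170/ 7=-167.14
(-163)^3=-4330747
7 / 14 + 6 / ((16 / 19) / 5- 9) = -0.18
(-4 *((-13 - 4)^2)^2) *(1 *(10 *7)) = -23385880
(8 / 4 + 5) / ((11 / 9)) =63 / 11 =5.73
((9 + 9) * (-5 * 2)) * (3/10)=-54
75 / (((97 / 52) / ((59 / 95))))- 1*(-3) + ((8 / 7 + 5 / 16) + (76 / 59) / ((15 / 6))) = 1823174847 / 60892720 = 29.94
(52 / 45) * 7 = 364 / 45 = 8.09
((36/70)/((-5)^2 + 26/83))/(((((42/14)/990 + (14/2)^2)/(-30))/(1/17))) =-268920/367550659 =-0.00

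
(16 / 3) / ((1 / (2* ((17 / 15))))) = 544 / 45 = 12.09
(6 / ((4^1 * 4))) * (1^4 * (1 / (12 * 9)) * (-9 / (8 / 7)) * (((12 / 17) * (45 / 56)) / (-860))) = 27 / 1497088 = 0.00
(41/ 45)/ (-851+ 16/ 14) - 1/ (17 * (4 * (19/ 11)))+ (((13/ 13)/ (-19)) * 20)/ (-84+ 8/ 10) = 27570091/ 8992746360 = 0.00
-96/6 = -16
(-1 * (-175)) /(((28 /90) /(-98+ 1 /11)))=-1211625 /22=-55073.86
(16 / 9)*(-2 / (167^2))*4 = -128 / 251001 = -0.00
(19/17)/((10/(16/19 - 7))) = -117/170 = -0.69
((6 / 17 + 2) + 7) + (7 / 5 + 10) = 1764 / 85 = 20.75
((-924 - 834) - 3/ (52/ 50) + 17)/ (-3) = 45341/ 78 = 581.29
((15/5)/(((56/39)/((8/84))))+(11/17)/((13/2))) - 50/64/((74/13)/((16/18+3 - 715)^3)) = 57662259548787863/1168362468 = 49353057.06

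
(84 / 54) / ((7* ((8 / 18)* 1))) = 1 / 2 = 0.50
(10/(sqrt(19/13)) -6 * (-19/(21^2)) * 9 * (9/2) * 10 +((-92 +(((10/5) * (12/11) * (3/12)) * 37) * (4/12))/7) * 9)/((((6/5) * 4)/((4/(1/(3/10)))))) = -666/539 +5 * sqrt(247)/38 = 0.83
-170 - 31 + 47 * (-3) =-342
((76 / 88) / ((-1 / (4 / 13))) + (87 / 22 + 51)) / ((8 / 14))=109487 / 1144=95.71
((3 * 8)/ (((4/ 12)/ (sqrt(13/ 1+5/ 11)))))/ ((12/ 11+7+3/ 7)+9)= 1008 * sqrt(407)/ 1349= 15.07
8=8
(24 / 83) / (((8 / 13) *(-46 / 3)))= -0.03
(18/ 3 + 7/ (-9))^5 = 229345007/ 59049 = 3883.98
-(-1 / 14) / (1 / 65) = 65 / 14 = 4.64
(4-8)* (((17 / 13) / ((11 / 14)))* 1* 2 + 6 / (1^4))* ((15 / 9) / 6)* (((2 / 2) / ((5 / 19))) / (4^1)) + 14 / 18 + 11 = 2485 / 1287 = 1.93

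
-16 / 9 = -1.78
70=70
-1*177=-177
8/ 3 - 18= -46/ 3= -15.33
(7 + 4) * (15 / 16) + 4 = 229 / 16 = 14.31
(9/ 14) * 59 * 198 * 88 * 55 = 254433960/ 7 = 36347708.57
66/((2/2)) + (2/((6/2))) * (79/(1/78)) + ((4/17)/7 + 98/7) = 498376/119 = 4188.03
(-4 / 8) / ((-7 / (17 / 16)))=17 / 224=0.08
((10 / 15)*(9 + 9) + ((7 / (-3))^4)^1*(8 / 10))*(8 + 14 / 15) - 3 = 1919951 / 6075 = 316.04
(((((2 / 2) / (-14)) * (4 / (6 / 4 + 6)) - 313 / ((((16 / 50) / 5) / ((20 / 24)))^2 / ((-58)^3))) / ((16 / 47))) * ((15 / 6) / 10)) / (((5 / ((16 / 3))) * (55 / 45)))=4905285259747577 / 739200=6635937851.39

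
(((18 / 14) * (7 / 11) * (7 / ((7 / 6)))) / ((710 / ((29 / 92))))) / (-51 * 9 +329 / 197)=-154251 / 32367170440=-0.00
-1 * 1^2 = -1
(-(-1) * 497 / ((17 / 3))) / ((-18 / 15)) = -2485 / 34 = -73.09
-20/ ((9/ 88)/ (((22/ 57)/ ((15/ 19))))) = -7744/ 81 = -95.60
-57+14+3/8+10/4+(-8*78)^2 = 3114687/8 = 389335.88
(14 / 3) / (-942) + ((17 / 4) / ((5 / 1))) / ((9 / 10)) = 295 / 314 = 0.94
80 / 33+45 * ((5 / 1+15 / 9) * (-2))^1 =-19720 / 33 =-597.58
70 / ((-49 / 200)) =-2000 / 7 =-285.71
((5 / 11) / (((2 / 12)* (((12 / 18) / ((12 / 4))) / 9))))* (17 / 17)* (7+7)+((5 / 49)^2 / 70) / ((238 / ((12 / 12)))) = 136082245375 / 88001452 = 1546.36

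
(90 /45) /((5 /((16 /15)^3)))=8192 /16875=0.49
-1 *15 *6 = -90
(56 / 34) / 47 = 28 / 799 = 0.04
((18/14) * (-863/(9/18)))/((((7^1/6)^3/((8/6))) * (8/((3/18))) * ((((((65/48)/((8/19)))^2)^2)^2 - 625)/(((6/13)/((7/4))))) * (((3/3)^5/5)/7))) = -0.03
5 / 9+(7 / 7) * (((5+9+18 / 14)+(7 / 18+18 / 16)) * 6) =25541 / 252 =101.35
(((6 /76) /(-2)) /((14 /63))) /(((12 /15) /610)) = -41175 /304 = -135.44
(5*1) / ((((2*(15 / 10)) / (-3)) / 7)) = -35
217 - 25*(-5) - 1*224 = 118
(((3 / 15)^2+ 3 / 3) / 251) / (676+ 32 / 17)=221 / 36156550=0.00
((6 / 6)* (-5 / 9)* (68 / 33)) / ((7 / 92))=-31280 / 2079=-15.05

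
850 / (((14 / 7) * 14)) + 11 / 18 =1951 / 63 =30.97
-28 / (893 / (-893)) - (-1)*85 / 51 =89 / 3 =29.67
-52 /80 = -0.65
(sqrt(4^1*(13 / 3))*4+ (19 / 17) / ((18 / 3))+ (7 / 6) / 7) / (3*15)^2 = 2 / 11475+ 8*sqrt(39) / 6075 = 0.01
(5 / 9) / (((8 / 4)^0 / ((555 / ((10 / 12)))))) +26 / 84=15553 / 42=370.31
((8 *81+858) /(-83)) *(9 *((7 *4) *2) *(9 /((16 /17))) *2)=-14516334 /83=-174895.59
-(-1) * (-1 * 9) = -9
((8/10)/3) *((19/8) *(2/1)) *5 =19/3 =6.33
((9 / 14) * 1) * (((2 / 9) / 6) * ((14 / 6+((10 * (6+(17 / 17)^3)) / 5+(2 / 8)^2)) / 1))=787 / 2016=0.39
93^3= 804357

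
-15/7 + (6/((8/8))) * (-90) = -3795/7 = -542.14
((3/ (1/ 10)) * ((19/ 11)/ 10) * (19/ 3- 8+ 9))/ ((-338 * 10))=-19/ 1690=-0.01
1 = 1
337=337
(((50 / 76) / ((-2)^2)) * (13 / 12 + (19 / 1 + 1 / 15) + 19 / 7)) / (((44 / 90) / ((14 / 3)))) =21825 / 608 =35.90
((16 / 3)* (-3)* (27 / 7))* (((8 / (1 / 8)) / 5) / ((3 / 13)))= -119808 / 35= -3423.09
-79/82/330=-79/27060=-0.00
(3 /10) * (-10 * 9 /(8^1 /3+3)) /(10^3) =-81 /17000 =-0.00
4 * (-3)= -12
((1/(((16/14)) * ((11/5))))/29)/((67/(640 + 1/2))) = 44835/341968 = 0.13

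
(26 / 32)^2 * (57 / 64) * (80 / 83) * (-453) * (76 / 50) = -82911231 / 212480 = -390.21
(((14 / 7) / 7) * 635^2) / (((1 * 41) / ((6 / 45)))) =374.66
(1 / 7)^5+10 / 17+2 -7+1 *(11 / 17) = -1075631 / 285719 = -3.76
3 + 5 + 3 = 11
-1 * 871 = -871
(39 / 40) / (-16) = -39 / 640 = -0.06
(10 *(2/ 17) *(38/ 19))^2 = 1600/ 289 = 5.54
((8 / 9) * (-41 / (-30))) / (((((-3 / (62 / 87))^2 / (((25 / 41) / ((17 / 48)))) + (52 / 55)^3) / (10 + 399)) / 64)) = 8785541930598400 / 3077329554279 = 2854.92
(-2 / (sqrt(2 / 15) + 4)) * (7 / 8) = -15 / 34 + sqrt(30) / 136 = -0.40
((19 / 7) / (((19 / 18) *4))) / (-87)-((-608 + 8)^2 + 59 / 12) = -876971995 / 2436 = -360004.92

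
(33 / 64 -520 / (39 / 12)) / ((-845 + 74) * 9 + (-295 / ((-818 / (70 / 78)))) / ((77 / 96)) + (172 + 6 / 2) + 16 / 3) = 1790930427 / 75891943168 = 0.02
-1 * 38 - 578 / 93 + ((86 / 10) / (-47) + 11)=-729914 / 21855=-33.40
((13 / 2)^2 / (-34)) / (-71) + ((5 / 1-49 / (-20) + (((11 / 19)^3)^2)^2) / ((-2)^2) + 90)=19636457431516417004153 / 213717688585028506160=91.88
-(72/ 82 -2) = 46/ 41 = 1.12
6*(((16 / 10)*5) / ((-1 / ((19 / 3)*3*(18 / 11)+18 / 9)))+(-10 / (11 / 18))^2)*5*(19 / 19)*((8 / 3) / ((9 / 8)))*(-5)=-1177600 / 1089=-1081.36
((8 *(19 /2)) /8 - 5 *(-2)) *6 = 117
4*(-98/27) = -392/27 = -14.52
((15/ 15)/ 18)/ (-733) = -1/ 13194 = -0.00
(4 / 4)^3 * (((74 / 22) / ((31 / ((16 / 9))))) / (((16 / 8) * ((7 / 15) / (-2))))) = -2960 / 7161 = -0.41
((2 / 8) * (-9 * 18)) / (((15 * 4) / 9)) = -243 / 40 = -6.08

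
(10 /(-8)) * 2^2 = -5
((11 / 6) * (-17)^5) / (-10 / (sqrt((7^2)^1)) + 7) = -109328989 / 234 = -467217.90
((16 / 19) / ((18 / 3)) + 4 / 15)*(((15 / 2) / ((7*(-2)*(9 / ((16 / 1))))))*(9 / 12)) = -116 / 399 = -0.29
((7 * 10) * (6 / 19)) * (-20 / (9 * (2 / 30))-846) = -369320 / 19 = -19437.89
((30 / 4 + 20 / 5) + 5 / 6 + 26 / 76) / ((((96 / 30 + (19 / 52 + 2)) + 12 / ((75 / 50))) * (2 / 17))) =1596725 / 201039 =7.94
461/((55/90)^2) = 149364/121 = 1234.41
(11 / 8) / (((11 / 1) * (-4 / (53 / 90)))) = -53 / 2880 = -0.02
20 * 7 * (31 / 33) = 4340 / 33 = 131.52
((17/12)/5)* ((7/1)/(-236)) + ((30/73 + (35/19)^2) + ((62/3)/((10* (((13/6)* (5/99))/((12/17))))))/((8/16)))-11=8023607723017/412340120400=19.46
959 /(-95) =-959 /95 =-10.09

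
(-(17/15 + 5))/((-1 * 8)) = 23/30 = 0.77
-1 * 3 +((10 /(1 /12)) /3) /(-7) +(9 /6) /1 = -7.21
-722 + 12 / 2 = -716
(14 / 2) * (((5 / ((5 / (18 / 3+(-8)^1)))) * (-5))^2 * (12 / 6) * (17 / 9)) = 23800 / 9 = 2644.44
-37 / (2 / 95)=-3515 / 2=-1757.50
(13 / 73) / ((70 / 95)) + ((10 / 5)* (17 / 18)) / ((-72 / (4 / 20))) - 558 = -923455667 / 1655640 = -557.76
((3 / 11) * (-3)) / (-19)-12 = -2499 / 209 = -11.96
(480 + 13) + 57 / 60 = 9879 / 20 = 493.95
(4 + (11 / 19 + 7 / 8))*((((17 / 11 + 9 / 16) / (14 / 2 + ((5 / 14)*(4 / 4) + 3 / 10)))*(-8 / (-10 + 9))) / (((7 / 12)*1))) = 4613385 / 224048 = 20.59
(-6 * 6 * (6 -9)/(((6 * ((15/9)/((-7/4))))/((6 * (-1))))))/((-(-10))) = 567/50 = 11.34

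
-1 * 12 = -12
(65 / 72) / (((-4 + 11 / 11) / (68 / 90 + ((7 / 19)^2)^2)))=-59006467 / 253344024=-0.23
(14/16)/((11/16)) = 14/11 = 1.27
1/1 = 1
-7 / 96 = -0.07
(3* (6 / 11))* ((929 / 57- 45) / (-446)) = 0.11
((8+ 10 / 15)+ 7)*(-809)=-38023 / 3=-12674.33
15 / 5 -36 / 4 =-6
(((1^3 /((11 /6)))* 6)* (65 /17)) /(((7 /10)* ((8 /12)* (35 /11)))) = 7020 /833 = 8.43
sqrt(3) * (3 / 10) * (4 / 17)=6 * sqrt(3) / 85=0.12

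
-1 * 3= -3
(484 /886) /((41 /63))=0.84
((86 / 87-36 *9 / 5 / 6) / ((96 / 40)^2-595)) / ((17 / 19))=405460 / 21787149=0.02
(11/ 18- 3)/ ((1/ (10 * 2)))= -430/ 9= -47.78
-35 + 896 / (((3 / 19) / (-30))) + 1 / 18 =-3064949 / 18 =-170274.94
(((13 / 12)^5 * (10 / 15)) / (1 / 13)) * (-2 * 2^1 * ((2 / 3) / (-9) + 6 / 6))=-120670225 / 2519424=-47.90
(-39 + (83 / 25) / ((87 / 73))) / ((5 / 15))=-78766 / 725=-108.64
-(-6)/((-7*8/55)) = -5.89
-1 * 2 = -2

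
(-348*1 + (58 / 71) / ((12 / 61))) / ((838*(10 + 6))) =-146479 / 5711808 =-0.03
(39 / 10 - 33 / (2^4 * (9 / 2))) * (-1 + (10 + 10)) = 7847 / 120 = 65.39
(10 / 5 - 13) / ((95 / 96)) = -1056 / 95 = -11.12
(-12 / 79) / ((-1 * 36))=1 / 237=0.00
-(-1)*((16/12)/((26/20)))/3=40/117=0.34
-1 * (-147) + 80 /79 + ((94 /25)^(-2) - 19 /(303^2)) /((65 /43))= 616761343015757 /4165636903740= 148.06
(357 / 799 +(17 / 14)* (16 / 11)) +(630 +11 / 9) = 20631620 / 32571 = 633.44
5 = 5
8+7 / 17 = 143 / 17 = 8.41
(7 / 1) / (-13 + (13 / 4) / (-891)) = -24948 / 46345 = -0.54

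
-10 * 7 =-70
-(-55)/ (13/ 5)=275/ 13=21.15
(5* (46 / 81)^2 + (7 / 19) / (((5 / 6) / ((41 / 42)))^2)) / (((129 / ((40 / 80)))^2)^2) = 46207541 / 96658602383221200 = 0.00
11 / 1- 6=5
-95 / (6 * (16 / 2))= -95 / 48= -1.98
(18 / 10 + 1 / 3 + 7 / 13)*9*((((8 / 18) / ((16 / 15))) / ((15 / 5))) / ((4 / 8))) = 521 / 78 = 6.68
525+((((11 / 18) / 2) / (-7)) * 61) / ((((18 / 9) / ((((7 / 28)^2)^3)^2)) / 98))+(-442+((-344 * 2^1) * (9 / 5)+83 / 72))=-3485709917117 / 3019898880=-1154.25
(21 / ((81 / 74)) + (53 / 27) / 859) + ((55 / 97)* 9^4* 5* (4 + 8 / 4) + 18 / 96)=4017966219643 / 35995536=111624.01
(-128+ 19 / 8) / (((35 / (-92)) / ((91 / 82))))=60099 / 164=366.46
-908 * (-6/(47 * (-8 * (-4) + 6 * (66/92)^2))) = 5763984/1744781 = 3.30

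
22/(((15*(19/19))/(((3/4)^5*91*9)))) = 729729/2560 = 285.05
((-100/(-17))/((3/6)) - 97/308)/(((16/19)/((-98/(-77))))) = 1139069/65824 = 17.30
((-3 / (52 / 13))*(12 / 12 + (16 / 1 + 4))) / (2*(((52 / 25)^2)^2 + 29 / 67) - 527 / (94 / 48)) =25831640625 / 378544631576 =0.07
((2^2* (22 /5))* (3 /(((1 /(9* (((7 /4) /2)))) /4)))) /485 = 8316 /2425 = 3.43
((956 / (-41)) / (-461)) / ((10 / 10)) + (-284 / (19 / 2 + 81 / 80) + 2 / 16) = -3413118051 / 127165928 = -26.84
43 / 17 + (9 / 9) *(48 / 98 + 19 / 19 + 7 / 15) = 4.49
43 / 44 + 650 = 28643 / 44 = 650.98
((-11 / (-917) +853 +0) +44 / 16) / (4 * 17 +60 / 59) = 185197165 / 14936096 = 12.40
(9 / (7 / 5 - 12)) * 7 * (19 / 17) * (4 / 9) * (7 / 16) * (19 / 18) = -88445 / 64872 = -1.36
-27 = -27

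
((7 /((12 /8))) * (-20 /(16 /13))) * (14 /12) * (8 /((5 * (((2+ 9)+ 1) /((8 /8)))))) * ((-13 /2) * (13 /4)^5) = 3074677333 /110592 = 27801.99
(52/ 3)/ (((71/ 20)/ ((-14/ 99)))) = -14560/ 21087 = -0.69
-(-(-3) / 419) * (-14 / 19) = 42 / 7961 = 0.01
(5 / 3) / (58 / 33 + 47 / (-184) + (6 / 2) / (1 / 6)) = 10120 / 118417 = 0.09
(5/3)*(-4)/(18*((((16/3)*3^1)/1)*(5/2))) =-1/108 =-0.01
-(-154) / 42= 11 / 3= 3.67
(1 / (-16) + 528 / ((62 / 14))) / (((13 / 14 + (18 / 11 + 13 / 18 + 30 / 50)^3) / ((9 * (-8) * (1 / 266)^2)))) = -0.00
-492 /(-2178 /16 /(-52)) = -68224 /363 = -187.94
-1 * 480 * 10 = -4800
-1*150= -150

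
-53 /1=-53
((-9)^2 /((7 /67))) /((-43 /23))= -124821 /301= -414.69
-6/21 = -2/7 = -0.29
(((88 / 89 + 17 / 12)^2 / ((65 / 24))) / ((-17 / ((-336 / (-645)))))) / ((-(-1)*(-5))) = 369586616 / 28227473625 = 0.01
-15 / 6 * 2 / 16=-5 / 16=-0.31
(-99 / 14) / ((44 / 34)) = -153 / 28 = -5.46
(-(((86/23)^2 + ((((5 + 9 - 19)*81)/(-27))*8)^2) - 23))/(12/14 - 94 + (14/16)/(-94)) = 40073931856/259396737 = 154.49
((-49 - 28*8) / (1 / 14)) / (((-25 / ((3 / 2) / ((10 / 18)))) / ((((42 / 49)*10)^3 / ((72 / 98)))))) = 353808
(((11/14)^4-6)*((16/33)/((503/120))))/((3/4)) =-34536800/39854199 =-0.87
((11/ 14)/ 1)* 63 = 49.50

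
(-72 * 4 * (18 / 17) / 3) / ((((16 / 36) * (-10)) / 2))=3888 / 85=45.74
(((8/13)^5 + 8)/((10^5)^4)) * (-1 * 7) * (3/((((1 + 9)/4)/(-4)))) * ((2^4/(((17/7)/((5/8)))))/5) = 0.00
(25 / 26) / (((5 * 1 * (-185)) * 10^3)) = -1 / 962000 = -0.00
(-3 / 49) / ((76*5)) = -3 / 18620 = -0.00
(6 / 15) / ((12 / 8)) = 0.27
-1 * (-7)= 7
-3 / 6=-1 / 2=-0.50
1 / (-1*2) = -1 / 2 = -0.50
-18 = -18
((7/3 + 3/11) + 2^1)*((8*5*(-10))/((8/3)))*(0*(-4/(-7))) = 0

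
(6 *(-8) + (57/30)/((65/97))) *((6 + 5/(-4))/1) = -557783/2600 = -214.53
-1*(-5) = 5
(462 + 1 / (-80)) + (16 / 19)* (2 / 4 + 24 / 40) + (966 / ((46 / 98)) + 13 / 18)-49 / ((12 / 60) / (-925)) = 3134725981 / 13680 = 229146.64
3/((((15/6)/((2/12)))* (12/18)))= 3/10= 0.30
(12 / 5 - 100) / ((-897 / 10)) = 976 / 897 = 1.09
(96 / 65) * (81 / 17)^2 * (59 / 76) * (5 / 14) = 4645188 / 499681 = 9.30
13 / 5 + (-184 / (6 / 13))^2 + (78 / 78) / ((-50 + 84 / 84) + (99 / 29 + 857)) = 168298348912 / 1058895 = 158937.71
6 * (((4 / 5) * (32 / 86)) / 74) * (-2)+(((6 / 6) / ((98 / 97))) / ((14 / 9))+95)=1043272567 / 10914260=95.59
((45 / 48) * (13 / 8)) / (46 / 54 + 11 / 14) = 36855 / 39616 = 0.93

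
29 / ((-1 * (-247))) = 29 / 247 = 0.12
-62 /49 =-1.27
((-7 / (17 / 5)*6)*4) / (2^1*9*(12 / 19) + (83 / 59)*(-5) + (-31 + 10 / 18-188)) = 1694952 / 7344527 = 0.23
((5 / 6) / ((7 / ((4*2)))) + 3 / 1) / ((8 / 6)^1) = 83 / 28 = 2.96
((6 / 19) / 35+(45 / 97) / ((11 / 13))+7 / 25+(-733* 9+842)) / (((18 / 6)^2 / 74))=-167852346818 / 3547775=-47312.00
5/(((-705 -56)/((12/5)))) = -12/761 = -0.02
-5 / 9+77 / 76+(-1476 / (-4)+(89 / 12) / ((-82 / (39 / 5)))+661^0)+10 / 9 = 104004883 / 280440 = 370.86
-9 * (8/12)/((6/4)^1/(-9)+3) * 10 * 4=-1440/17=-84.71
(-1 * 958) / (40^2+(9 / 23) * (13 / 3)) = -22034 / 36839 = -0.60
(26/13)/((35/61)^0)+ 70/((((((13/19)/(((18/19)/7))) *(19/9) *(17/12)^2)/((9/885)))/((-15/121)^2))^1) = 123355476154/61661991677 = 2.00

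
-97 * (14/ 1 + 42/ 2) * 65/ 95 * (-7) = 16260.26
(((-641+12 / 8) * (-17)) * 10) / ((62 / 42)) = 2283015 / 31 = 73645.65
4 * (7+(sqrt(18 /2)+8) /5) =184 /5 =36.80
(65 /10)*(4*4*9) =936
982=982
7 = 7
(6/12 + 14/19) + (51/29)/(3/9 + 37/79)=9451/2755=3.43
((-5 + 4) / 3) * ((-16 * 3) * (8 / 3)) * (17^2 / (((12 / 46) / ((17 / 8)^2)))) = 1920983 / 9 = 213442.56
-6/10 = -3/5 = -0.60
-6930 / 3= -2310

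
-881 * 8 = -7048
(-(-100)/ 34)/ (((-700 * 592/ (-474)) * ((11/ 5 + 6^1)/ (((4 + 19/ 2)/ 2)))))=31995/ 11553472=0.00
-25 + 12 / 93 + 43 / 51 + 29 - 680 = -1067219 / 1581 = -675.03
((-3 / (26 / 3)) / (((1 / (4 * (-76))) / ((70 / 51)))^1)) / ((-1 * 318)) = -5320 / 11713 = -0.45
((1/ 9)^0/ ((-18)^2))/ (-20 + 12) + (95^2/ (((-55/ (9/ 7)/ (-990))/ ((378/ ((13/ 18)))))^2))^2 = 129793975934136976857097912291439/ 74030112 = 1753259213414900369961590.00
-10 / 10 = -1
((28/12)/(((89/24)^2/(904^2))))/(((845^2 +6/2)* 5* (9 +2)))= 39226368/11109638155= 0.00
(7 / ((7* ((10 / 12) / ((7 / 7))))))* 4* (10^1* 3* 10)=1440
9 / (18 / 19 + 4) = 171 / 94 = 1.82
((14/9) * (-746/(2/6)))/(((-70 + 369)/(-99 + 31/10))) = 5007898/4485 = 1116.59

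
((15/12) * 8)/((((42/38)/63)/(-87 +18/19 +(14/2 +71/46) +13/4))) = -1947075/46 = -42327.72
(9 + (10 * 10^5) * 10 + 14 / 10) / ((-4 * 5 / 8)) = -100000104 / 25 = -4000004.16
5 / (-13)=-5 / 13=-0.38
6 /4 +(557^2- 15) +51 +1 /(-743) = 461085737 /1486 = 310286.50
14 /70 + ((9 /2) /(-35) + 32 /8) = 57 /14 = 4.07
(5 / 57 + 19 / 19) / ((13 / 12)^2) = 0.93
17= 17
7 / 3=2.33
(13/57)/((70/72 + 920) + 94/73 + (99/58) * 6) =0.00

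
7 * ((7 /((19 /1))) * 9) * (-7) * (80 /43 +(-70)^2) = -650677860 /817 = -796423.33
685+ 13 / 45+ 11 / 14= 432227 / 630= 686.07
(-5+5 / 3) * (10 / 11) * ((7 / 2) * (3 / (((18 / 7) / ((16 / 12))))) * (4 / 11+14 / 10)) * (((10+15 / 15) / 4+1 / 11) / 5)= -594125 / 35937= -16.53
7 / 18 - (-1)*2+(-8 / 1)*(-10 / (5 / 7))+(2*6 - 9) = 2113 / 18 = 117.39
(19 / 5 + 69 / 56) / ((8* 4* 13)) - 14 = -1629311 / 116480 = -13.99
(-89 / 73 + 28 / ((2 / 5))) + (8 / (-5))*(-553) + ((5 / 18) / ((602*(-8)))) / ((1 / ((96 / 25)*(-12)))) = 104765449 / 109865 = 953.58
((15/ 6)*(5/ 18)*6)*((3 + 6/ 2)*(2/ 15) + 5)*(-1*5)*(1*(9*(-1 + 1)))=0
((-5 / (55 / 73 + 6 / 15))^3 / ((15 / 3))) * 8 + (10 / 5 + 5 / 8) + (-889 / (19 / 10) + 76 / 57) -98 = -23555252102023 / 34026018216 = -692.27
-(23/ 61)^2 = -529/ 3721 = -0.14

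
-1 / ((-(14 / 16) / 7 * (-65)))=-8 / 65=-0.12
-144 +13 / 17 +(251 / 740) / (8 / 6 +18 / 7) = -147666193 / 1031560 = -143.15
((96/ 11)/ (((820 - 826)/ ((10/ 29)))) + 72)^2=520204864/ 101761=5112.03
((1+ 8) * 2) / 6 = 3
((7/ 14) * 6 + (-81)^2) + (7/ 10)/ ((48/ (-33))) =1050163/ 160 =6563.52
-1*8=-8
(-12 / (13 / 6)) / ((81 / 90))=-80 / 13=-6.15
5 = 5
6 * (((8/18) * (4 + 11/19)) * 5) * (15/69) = 5800/437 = 13.27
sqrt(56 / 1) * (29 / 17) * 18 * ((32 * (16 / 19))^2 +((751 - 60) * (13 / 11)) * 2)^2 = 91646464550648400 * sqrt(14) / 268070297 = 1279178166.68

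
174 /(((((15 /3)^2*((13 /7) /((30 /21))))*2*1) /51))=8874 /65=136.52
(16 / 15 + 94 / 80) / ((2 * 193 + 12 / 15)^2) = 1345 / 89768544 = 0.00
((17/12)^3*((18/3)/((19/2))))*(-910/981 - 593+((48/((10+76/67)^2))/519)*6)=-1066.50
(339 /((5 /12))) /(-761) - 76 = -293248 /3805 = -77.07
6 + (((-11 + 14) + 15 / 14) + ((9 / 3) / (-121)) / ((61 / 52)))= 1038537 / 103334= 10.05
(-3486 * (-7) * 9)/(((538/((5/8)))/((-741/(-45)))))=9040941/2152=4201.18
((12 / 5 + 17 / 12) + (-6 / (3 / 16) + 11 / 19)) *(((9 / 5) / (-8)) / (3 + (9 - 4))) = 94407 / 121600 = 0.78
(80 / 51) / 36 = 20 / 459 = 0.04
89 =89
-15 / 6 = -5 / 2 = -2.50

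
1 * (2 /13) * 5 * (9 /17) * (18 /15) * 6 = 648 /221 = 2.93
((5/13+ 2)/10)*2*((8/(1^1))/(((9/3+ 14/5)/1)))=248/377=0.66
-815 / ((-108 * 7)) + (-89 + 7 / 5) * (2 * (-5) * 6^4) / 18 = 47683247 / 756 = 63073.08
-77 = -77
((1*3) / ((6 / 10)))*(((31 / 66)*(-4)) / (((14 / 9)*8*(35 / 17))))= -1581 / 4312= -0.37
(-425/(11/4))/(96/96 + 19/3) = -2550/121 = -21.07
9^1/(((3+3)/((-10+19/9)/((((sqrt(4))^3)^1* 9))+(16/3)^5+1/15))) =41942623/6480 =6472.63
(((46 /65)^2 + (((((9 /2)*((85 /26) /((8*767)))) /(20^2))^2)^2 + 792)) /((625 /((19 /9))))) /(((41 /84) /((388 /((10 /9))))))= 13021442006963833297367171861389355343 /6799212547247037571137536000000000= 1915.14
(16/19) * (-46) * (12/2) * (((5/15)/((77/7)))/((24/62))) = -11408/627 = -18.19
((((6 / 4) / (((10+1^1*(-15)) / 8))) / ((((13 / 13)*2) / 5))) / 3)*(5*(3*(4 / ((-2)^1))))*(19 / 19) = 60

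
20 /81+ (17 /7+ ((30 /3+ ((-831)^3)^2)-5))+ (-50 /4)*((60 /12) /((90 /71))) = 746877184588396500491 /2268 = 329310927949028439.37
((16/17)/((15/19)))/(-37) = -0.03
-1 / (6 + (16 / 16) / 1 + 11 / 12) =-12 / 95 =-0.13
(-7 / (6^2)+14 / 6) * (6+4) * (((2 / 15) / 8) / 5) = 77 / 1080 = 0.07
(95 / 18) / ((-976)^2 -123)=95 / 17144154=0.00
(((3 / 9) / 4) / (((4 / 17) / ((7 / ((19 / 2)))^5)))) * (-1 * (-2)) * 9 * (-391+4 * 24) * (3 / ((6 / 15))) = -7585839450 / 2476099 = -3063.63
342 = 342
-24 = -24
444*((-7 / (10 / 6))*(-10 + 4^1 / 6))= 87024 / 5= 17404.80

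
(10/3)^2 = 11.11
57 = 57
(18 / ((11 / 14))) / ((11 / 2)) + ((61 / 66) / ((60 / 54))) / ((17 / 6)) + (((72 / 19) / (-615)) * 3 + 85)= 1433195443 / 16024030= 89.44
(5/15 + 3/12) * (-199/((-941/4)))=1393/2823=0.49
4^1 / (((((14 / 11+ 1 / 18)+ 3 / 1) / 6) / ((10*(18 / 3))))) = 285120 / 857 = 332.70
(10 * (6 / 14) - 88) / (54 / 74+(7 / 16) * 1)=-346912 / 4837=-71.72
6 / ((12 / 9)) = 9 / 2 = 4.50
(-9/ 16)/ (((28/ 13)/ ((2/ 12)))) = -39/ 896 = -0.04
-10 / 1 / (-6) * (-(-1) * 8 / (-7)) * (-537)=7160 / 7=1022.86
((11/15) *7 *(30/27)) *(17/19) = 2618/513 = 5.10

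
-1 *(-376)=376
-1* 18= -18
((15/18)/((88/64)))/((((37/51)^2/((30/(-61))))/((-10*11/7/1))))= 5202000/584563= 8.90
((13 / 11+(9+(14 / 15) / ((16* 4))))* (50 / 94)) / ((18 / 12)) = 269185 / 74448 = 3.62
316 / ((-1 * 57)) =-316 / 57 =-5.54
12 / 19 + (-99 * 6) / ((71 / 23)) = -258726 / 1349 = -191.79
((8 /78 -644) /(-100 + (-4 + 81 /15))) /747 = 125560 /14362569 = 0.01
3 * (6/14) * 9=81/7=11.57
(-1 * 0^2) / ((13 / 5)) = 0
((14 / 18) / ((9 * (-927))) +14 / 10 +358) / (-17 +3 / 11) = -185530543 / 8635005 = -21.49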